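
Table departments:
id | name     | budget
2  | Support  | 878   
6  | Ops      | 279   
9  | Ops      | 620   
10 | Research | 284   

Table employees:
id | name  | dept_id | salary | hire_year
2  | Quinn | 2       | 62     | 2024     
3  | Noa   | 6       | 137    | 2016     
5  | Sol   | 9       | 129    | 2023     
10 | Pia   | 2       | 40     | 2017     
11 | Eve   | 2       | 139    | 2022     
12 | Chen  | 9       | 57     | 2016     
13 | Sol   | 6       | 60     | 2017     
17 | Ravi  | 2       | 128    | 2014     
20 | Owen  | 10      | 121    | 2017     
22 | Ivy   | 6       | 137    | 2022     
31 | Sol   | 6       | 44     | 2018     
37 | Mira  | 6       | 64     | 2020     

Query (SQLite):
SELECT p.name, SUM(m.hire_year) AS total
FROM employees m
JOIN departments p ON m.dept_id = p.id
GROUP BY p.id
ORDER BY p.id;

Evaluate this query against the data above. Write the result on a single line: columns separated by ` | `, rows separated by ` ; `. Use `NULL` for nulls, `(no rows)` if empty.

Support | 8077 ; Ops | 10093 ; Ops | 4039 ; Research | 2017

Join each employees row to its departments via dept_id.
Group joined rows by departments.id; compute SUM(m.hire_year) per group.
  2: ids {2, 10, 11, 17} → SUM(m.hire_year)=8077
  6: ids {3, 13, 22, 31, 37} → SUM(m.hire_year)=10093
  9: ids {5, 12} → SUM(m.hire_year)=4039
  10: ids {20} → SUM(m.hire_year)=2017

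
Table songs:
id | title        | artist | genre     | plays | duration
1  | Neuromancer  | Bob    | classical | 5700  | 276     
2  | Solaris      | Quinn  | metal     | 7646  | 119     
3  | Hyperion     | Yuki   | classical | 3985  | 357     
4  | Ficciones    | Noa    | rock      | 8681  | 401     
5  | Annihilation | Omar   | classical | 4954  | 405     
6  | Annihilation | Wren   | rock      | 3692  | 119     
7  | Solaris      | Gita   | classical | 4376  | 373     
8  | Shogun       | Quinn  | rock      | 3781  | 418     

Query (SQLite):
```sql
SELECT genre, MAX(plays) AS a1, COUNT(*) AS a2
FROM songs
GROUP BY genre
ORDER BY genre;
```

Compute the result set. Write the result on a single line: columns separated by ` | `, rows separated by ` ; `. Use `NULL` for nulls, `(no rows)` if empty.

Group songs by genre.
Per group compute: MAX(plays), COUNT(*).
  classical: ids {1, 3, 5, 7} → MAX(plays)=5700, COUNT(*)=4
  metal: ids {2} → MAX(plays)=7646, COUNT(*)=1
  rock: ids {4, 6, 8} → MAX(plays)=8681, COUNT(*)=3

classical | 5700 | 4 ; metal | 7646 | 1 ; rock | 8681 | 3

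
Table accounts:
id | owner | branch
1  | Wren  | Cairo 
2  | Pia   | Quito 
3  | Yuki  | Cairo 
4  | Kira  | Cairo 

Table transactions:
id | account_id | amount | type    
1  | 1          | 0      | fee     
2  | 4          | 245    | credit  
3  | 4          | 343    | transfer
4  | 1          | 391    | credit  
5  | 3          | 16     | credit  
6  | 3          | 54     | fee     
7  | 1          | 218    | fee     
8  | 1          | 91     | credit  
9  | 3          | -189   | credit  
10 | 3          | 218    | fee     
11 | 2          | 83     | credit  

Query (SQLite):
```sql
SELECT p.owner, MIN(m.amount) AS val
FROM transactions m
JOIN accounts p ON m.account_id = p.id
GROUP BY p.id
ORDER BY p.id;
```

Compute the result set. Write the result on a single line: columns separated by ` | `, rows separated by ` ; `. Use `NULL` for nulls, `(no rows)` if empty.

Join each transactions row to its accounts via account_id.
Group joined rows by accounts.id; compute MIN(m.amount) per group.
  1: ids {1, 4, 7, 8} → MIN(m.amount)=0
  2: ids {11} → MIN(m.amount)=83
  3: ids {5, 6, 9, 10} → MIN(m.amount)=-189
  4: ids {2, 3} → MIN(m.amount)=245

Wren | 0 ; Pia | 83 ; Yuki | -189 ; Kira | 245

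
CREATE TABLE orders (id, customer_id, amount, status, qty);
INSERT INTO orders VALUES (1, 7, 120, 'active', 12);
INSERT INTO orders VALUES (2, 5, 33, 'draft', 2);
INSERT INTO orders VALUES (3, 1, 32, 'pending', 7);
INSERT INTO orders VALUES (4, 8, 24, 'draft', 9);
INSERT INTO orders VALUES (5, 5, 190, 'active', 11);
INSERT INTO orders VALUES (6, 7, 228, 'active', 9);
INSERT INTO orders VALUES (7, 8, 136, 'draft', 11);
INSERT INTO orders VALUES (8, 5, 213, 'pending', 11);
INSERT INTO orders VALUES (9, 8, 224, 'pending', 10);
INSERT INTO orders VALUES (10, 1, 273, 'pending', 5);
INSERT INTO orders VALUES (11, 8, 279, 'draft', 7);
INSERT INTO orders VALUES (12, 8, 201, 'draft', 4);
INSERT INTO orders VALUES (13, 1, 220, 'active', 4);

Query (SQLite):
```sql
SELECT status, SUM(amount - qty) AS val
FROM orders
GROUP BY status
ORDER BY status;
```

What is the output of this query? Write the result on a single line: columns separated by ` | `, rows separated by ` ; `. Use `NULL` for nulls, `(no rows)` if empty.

For each row compute amount - qty.
Group by status; take SUM of the expression per group.
  active: ids {1, 5, 6, 13} → SUM(amount - qty)=722
  draft: ids {2, 4, 7, 11, 12} → SUM(amount - qty)=640
  pending: ids {3, 8, 9, 10} → SUM(amount - qty)=709

active | 722 ; draft | 640 ; pending | 709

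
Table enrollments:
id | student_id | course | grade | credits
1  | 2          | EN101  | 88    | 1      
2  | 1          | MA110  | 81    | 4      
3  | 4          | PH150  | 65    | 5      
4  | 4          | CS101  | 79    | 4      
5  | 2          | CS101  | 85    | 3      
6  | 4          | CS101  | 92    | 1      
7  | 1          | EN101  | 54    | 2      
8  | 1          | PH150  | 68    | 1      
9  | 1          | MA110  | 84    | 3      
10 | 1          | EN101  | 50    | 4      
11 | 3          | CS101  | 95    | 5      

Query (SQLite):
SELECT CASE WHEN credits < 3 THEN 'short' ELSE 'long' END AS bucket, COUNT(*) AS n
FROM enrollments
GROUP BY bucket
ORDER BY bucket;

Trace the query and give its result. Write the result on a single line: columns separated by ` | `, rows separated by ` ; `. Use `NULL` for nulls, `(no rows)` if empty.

Bucket rows by credits < 3 → 'short' else 'long'; count each bucket.

long | 7 ; short | 4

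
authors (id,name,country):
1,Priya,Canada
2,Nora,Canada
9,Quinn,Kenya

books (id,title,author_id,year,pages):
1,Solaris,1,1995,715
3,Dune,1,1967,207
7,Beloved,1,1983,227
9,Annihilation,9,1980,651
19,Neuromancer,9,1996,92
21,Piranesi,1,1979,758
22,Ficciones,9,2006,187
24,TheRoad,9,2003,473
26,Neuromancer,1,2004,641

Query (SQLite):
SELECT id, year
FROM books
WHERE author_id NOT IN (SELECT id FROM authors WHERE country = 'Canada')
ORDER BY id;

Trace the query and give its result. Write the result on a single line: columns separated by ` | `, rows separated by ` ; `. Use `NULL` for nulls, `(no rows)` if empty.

9 | 1980 ; 19 | 1996 ; 22 | 2006 ; 24 | 2003

Inner query: authors.id where country = 'Canada'.
Outer: keep books rows whose author_id is not in that set.
Inner query → {1, 2}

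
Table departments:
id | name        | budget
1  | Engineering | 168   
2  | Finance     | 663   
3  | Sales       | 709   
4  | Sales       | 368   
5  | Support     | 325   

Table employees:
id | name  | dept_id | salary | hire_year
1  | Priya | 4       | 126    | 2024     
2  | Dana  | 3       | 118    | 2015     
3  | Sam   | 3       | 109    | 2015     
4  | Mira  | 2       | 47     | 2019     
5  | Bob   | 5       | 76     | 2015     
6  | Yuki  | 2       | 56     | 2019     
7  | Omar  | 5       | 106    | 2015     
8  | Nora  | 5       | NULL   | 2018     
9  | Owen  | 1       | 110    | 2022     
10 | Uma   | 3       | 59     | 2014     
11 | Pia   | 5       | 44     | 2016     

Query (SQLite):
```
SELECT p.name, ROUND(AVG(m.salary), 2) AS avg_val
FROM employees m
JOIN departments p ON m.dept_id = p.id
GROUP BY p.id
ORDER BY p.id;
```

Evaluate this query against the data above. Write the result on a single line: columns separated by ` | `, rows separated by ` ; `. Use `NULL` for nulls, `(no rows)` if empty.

Engineering | 110 ; Finance | 51.5 ; Sales | 95.33 ; Sales | 126 ; Support | 75.33

Join each employees row to its departments via dept_id.
Group joined rows by departments.id; compute ROUND(AVG(m.salary), 2) per group.
  1: ids {9} → ROUND(AVG(m.salary), 2)=110
  2: ids {4, 6} → ROUND(AVG(m.salary), 2)=51.5
  3: ids {2, 3, 10} → ROUND(AVG(m.salary), 2)=95.33
  4: ids {1} → ROUND(AVG(m.salary), 2)=126
  5: ids {5, 7, 8, 11} → ROUND(AVG(m.salary), 2)=75.33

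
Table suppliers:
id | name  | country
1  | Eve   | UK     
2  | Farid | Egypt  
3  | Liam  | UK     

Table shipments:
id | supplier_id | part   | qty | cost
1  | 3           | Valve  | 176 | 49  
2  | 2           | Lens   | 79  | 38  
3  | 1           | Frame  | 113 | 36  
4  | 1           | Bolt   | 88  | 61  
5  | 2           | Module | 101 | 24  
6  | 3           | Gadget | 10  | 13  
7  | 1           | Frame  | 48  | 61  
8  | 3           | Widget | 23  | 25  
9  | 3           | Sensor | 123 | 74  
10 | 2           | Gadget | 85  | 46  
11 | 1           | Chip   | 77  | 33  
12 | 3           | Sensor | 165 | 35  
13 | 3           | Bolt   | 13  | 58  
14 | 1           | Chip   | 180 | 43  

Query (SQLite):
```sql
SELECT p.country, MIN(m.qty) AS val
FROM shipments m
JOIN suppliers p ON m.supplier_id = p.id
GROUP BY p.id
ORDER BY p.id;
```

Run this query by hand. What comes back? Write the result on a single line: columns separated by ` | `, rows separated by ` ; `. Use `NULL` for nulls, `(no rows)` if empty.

UK | 48 ; Egypt | 79 ; UK | 10

Join each shipments row to its suppliers via supplier_id.
Group joined rows by suppliers.id; compute MIN(m.qty) per group.
  1: ids {3, 4, 7, 11, 14} → MIN(m.qty)=48
  2: ids {2, 5, 10} → MIN(m.qty)=79
  3: ids {1, 6, 8, 9, 12, 13} → MIN(m.qty)=10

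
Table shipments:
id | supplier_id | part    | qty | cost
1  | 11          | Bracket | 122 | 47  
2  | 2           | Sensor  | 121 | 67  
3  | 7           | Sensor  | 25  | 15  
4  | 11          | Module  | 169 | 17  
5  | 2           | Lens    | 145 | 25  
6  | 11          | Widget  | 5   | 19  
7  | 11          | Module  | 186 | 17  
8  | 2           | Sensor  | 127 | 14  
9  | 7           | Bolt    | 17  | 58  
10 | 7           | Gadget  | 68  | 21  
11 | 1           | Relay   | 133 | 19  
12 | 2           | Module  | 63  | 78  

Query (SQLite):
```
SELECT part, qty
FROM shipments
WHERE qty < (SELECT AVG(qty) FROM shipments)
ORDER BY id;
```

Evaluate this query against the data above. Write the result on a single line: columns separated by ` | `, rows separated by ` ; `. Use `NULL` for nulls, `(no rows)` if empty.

Sensor | 25 ; Widget | 5 ; Bolt | 17 ; Gadget | 68 ; Module | 63

Scalar subquery: AVG(qty) over all shipments rows = 98.416667 (≈; comparison uses full precision).
Keep rows where qty < that value.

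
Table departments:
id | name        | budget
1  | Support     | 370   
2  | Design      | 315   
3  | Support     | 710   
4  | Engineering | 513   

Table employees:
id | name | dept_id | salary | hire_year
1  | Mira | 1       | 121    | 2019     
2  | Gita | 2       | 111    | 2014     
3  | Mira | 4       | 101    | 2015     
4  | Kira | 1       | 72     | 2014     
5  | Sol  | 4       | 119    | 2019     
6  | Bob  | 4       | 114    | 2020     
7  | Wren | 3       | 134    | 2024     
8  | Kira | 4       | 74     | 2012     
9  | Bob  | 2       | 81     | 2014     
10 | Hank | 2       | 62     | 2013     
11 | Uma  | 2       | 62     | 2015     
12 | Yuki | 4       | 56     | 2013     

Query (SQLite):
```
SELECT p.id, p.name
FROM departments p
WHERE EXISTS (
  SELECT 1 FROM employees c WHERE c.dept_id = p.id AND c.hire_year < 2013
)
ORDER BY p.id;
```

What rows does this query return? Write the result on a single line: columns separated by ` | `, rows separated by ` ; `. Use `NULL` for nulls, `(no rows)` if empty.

For each departments row, check whether any employees with matching dept_id has hire_year < 2013.
Keep rows where that is true.

4 | Engineering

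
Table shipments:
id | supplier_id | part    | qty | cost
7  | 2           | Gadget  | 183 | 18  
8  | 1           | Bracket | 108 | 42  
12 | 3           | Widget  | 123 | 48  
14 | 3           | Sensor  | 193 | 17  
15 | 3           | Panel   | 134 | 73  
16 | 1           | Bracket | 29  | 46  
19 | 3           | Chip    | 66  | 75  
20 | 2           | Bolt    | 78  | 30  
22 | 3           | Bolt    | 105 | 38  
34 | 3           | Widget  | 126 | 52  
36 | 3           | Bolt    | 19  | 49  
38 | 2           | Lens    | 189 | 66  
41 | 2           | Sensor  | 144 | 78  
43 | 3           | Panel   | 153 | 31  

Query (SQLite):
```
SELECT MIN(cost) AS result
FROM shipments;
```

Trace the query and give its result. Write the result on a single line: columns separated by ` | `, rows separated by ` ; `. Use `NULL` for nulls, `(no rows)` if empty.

17

All cost values: [18, 42, 48, 17, 73, 46, 75, 30, 38, 52, 49, 66, 78, 31].
MIN of non-NULL values = 17.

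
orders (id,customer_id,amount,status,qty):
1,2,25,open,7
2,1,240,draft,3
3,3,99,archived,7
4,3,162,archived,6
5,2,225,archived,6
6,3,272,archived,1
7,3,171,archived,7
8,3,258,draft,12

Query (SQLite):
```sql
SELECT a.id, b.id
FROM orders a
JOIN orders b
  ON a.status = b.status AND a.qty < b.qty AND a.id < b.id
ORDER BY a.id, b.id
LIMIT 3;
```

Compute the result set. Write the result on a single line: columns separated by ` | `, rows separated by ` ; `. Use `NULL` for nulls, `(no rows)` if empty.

2 | 8 ; 4 | 7 ; 5 | 7

Pairs (a,b) with same status, a.qty < b.qty, a.id < b.id.
status groups: archived:{3,4,5,6,7} draft:{2,8} open:{1}
Ordered by (a.id, b.id); first 3.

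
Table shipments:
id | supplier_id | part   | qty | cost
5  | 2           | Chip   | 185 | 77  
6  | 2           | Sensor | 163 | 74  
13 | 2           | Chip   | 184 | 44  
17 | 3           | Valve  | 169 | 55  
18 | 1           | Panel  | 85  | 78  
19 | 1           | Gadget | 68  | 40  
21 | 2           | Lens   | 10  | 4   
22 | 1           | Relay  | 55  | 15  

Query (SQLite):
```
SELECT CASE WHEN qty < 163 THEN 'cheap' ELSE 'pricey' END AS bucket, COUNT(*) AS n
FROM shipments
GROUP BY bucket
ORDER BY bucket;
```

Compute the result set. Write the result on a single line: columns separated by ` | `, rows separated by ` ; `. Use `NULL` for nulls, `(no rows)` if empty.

Bucket rows by qty < 163 → 'cheap' else 'pricey'; count each bucket.

cheap | 4 ; pricey | 4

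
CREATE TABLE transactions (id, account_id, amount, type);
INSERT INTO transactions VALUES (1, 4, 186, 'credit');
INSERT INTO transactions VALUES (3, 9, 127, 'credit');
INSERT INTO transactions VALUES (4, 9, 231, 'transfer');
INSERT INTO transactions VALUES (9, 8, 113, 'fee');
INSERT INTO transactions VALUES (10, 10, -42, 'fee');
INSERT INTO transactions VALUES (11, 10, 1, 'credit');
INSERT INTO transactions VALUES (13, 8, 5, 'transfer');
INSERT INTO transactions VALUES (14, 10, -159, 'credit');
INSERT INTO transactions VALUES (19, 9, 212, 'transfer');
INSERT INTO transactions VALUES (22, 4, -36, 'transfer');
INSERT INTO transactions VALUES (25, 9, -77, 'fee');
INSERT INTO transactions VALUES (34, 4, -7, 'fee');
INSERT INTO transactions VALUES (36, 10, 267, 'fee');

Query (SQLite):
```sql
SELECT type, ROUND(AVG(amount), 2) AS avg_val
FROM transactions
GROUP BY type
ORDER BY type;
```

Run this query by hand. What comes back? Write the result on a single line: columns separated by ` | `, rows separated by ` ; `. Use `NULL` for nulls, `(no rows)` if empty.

credit | 38.75 ; fee | 50.8 ; transfer | 103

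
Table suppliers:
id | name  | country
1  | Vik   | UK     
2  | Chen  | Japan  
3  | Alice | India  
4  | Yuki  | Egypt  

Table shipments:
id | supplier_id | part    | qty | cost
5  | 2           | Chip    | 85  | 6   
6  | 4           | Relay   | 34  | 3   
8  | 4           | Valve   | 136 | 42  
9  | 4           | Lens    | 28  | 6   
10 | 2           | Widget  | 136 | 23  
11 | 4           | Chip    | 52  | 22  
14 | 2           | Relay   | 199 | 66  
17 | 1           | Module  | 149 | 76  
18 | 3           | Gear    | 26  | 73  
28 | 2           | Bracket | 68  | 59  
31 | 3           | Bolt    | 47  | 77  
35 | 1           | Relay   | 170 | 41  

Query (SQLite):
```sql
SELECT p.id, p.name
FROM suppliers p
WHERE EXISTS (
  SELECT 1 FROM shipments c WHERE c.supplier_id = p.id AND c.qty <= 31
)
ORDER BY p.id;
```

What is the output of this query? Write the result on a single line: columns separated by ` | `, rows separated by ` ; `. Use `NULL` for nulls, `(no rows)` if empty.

For each suppliers row, check whether any shipments with matching supplier_id has qty <= 31.
Keep rows where that is true.

3 | Alice ; 4 | Yuki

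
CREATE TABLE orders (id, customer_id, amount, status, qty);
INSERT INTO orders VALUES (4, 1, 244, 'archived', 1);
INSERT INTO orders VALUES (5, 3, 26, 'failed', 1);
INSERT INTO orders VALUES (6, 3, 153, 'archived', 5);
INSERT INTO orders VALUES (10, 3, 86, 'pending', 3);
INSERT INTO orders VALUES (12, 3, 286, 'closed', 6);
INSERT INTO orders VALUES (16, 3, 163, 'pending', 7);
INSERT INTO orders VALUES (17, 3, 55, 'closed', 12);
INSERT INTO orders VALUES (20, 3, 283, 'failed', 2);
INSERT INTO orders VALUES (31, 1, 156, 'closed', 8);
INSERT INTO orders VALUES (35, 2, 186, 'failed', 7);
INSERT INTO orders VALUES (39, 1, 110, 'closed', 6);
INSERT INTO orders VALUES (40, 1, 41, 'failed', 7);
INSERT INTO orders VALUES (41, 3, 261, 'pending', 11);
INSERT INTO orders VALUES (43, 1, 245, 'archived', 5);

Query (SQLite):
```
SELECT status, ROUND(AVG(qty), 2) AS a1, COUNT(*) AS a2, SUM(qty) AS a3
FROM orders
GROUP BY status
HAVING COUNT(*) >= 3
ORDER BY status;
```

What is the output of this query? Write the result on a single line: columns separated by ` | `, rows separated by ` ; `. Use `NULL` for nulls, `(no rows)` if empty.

Group orders by status.
Per group compute: ROUND(AVG(qty), 2), COUNT(*), SUM(qty).
HAVING: drop groups with fewer than 3 rows.
  archived: ids {4, 6, 43} → ROUND(AVG(qty), 2)=3.67, COUNT(*)=3, SUM(qty)=11
  closed: ids {12, 17, 31, 39} → ROUND(AVG(qty), 2)=8, COUNT(*)=4, SUM(qty)=32
  failed: ids {5, 20, 35, 40} → ROUND(AVG(qty), 2)=4.25, COUNT(*)=4, SUM(qty)=17
  pending: ids {10, 16, 41} → ROUND(AVG(qty), 2)=7, COUNT(*)=3, SUM(qty)=21

archived | 3.67 | 3 | 11 ; closed | 8 | 4 | 32 ; failed | 4.25 | 4 | 17 ; pending | 7 | 3 | 21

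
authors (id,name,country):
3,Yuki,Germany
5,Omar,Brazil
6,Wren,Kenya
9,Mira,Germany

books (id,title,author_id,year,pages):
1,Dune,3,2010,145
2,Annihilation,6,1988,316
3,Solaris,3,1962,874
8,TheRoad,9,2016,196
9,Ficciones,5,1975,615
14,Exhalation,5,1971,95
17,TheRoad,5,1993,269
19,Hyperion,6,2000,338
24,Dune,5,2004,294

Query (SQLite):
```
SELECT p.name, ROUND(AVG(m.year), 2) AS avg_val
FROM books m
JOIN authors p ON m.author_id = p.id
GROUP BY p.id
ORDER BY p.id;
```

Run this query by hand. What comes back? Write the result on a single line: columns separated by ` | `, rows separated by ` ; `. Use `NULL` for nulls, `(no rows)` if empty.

Yuki | 1986 ; Omar | 1985.75 ; Wren | 1994 ; Mira | 2016

Join each books row to its authors via author_id.
Group joined rows by authors.id; compute ROUND(AVG(m.year), 2) per group.
  3: ids {1, 3} → ROUND(AVG(m.year), 2)=1986
  5: ids {9, 14, 17, 24} → ROUND(AVG(m.year), 2)=1985.75
  6: ids {2, 19} → ROUND(AVG(m.year), 2)=1994
  9: ids {8} → ROUND(AVG(m.year), 2)=2016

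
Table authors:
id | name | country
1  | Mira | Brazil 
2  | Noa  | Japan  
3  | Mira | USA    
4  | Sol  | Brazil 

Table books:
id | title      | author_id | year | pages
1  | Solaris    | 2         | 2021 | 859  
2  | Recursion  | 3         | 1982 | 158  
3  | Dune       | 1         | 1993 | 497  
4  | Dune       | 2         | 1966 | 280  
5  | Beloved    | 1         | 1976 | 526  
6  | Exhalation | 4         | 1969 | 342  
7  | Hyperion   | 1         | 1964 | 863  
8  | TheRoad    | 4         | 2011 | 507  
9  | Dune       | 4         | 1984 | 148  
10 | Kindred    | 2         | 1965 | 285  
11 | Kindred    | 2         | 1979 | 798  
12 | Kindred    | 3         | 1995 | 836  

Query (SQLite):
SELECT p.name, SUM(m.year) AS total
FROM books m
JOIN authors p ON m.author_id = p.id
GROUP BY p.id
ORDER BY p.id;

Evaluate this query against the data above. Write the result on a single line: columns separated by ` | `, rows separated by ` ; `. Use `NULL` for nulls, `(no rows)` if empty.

Join each books row to its authors via author_id.
Group joined rows by authors.id; compute SUM(m.year) per group.
  1: ids {3, 5, 7} → SUM(m.year)=5933
  2: ids {1, 4, 10, 11} → SUM(m.year)=7931
  3: ids {2, 12} → SUM(m.year)=3977
  4: ids {6, 8, 9} → SUM(m.year)=5964

Mira | 5933 ; Noa | 7931 ; Mira | 3977 ; Sol | 5964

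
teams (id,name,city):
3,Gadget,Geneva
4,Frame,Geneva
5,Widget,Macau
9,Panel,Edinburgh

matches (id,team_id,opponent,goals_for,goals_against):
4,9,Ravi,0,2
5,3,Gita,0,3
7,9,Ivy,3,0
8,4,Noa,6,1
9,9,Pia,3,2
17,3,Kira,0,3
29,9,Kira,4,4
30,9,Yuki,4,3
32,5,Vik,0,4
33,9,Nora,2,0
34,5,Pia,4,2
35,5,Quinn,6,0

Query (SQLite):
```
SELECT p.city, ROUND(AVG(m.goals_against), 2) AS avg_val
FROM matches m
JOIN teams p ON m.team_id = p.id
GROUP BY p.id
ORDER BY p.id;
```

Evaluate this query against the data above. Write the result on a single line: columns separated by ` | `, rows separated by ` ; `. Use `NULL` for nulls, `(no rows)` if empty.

Geneva | 3 ; Geneva | 1 ; Macau | 2 ; Edinburgh | 1.83

Join each matches row to its teams via team_id.
Group joined rows by teams.id; compute ROUND(AVG(m.goals_against), 2) per group.
  3: ids {5, 17} → ROUND(AVG(m.goals_against), 2)=3
  4: ids {8} → ROUND(AVG(m.goals_against), 2)=1
  5: ids {32, 34, 35} → ROUND(AVG(m.goals_against), 2)=2
  9: ids {4, 7, 9, 29, 30, 33} → ROUND(AVG(m.goals_against), 2)=1.83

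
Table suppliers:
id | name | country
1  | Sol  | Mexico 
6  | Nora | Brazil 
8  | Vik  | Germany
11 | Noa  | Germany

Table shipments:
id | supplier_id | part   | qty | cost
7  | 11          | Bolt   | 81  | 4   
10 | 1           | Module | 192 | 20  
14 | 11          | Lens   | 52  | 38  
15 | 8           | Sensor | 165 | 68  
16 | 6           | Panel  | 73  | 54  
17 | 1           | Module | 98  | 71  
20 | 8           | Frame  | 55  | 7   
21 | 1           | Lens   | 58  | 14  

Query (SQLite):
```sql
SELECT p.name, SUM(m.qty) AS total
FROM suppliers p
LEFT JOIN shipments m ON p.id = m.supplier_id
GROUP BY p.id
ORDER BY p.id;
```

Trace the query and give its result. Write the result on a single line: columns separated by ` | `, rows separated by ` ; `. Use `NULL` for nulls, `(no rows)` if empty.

LEFT JOIN keeps every suppliers row; unmatched ones get NULL for shipments columns.
Group by suppliers.id and compute SUM(m.qty). SUM over an all-NULL group is NULL.
  1: ids {10, 17, 21} → SUM(m.qty)=348
  6: ids {16} → SUM(m.qty)=73
  8: ids {15, 20} → SUM(m.qty)=220
  11: ids {7, 14} → SUM(m.qty)=133

Sol | 348 ; Nora | 73 ; Vik | 220 ; Noa | 133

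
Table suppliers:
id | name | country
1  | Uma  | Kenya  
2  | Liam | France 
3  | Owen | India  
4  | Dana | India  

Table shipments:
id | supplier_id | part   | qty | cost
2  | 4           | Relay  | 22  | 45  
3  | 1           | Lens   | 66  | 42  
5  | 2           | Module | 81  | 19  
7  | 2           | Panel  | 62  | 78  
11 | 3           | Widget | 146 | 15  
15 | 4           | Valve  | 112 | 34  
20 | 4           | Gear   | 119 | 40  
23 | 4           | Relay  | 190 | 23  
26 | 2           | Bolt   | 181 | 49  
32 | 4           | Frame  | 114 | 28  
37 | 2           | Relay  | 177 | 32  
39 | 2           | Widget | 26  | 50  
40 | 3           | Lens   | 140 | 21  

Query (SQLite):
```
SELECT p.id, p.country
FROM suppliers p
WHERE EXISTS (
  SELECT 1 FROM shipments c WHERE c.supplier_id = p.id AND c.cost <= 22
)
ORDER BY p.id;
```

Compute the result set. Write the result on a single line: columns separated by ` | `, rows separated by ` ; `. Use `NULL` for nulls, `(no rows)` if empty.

For each suppliers row, check whether any shipments with matching supplier_id has cost <= 22.
Keep rows where that is true.

2 | France ; 3 | India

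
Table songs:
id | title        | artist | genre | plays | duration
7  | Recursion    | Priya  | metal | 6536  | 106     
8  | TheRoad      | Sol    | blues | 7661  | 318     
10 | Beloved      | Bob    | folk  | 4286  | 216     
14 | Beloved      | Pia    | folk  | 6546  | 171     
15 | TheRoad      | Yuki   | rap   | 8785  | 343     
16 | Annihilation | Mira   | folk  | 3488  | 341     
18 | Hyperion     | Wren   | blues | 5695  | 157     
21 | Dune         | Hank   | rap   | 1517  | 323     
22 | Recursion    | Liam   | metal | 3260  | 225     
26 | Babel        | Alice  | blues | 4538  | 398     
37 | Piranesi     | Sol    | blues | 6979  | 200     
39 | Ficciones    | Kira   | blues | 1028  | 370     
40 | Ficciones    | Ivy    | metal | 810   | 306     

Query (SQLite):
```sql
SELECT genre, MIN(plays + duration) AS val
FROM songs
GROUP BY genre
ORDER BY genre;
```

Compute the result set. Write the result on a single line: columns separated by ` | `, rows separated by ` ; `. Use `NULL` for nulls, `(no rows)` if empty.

blues | 1398 ; folk | 3829 ; metal | 1116 ; rap | 1840

For each row compute plays + duration.
Group by genre; take MIN of the expression per group.
  blues: ids {8, 18, 26, 37, 39} → MIN(plays + duration)=1398
  folk: ids {10, 14, 16} → MIN(plays + duration)=3829
  metal: ids {7, 22, 40} → MIN(plays + duration)=1116
  rap: ids {15, 21} → MIN(plays + duration)=1840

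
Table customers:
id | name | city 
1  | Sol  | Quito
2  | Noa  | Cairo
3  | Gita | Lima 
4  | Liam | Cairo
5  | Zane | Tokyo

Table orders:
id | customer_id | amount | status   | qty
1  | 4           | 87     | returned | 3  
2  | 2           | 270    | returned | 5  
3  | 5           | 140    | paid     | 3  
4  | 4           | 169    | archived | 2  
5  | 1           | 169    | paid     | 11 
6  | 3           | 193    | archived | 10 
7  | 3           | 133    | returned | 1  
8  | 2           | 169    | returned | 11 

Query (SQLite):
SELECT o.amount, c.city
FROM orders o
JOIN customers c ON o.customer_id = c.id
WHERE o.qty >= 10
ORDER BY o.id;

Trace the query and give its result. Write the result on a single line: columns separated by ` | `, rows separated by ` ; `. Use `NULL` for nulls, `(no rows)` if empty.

169 | Quito ; 193 | Lima ; 169 | Cairo

Each orders row matches the customers row where customer_id = customers.id.
Then keep rows with o.qty >= 10.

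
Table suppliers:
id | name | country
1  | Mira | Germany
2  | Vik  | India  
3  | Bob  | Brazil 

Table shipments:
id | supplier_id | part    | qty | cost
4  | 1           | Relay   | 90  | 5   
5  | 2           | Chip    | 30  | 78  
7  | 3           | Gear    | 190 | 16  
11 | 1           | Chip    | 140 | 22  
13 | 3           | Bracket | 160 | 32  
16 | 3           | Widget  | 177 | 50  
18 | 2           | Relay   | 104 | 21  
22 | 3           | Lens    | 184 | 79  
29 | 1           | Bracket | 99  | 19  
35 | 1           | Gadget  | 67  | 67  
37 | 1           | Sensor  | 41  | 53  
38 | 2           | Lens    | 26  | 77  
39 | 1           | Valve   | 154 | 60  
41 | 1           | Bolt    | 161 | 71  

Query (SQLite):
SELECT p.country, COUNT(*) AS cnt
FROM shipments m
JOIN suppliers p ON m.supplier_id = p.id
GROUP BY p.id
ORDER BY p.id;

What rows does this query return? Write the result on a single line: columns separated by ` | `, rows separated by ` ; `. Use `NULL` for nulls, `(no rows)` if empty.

Join each shipments row to its suppliers via supplier_id.
Group joined rows by suppliers.id; compute COUNT(*) per group.
  1: ids {4, 11, 29, 35, 37, 39, 41} → COUNT(*)=7
  2: ids {5, 18, 38} → COUNT(*)=3
  3: ids {7, 13, 16, 22} → COUNT(*)=4

Germany | 7 ; India | 3 ; Brazil | 4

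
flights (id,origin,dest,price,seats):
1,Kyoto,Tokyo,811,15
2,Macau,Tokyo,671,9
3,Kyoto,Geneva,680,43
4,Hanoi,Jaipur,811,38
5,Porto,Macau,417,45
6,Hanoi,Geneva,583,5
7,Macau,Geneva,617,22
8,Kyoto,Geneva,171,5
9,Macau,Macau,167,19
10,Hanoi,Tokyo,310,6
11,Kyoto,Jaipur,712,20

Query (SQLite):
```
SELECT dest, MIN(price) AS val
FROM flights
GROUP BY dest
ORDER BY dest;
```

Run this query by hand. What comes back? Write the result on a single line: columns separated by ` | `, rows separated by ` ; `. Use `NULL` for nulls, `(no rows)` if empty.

Geneva | 171 ; Jaipur | 712 ; Macau | 167 ; Tokyo | 310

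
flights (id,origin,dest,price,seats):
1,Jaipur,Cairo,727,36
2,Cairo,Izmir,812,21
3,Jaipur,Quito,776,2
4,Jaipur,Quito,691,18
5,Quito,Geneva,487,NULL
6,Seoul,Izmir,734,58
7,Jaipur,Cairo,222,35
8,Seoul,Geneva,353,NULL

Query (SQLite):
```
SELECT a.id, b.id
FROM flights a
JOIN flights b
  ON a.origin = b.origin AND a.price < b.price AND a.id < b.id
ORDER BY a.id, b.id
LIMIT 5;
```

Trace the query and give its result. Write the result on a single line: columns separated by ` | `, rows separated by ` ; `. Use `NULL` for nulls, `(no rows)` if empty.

Pairs (a,b) with same origin, a.price < b.price, a.id < b.id.
origin groups: Cairo:{2} Jaipur:{1,3,4,7} Quito:{5} Seoul:{6,8}
Ordered by (a.id, b.id); first 5.

1 | 3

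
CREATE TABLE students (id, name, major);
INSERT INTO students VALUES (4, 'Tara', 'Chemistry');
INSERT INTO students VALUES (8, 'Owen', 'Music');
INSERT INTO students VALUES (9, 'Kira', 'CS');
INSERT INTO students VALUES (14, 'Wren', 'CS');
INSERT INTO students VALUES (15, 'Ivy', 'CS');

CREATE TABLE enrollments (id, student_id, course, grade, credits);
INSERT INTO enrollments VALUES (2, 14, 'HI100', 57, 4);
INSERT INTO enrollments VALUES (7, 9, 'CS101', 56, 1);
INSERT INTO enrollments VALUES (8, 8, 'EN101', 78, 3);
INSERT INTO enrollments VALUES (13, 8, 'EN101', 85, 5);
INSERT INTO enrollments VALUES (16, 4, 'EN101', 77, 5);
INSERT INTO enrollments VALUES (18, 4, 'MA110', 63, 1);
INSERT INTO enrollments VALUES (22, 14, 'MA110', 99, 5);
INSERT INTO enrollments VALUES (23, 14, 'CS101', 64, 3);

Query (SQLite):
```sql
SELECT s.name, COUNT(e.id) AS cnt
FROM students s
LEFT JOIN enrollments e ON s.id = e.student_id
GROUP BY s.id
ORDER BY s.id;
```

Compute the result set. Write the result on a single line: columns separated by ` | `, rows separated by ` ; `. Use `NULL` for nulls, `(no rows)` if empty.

Tara | 2 ; Owen | 2 ; Kira | 1 ; Wren | 3 ; Ivy | 0

LEFT JOIN keeps every students row; unmatched ones get NULL for enrollments columns.
Group by students.id and compute COUNT(e.id). COUNT(col) of an all-NULL group is 0.
  4: ids {16, 18} → COUNT(e.id)=2
  8: ids {8, 13} → COUNT(e.id)=2
  9: ids {7} → COUNT(e.id)=1
  14: ids {2, 22, 23} → COUNT(e.id)=3
  15: ids {—} → COUNT(e.id)=0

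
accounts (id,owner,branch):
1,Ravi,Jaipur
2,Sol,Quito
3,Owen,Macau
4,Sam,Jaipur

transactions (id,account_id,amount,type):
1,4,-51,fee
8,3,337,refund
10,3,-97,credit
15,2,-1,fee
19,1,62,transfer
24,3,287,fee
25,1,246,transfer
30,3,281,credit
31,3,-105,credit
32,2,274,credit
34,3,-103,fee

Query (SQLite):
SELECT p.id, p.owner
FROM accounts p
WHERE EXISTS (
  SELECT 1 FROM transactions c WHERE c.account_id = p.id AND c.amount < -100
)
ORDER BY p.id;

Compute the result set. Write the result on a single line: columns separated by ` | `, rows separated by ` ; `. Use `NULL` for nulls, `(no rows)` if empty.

3 | Owen

For each accounts row, check whether any transactions with matching account_id has amount < -100.
Keep rows where that is true.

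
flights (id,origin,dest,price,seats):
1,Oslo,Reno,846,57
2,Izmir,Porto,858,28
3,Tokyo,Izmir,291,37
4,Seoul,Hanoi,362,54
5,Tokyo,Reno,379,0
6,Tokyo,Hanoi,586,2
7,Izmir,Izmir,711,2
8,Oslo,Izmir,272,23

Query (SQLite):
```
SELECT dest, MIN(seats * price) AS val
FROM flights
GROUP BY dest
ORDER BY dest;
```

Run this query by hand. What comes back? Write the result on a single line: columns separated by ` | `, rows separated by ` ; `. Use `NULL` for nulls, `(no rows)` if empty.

For each row compute seats * price.
Group by dest; take MIN of the expression per group.
  Hanoi: ids {4, 6} → MIN(seats * price)=1172
  Izmir: ids {3, 7, 8} → MIN(seats * price)=1422
  Porto: ids {2} → MIN(seats * price)=24024
  Reno: ids {1, 5} → MIN(seats * price)=0

Hanoi | 1172 ; Izmir | 1422 ; Porto | 24024 ; Reno | 0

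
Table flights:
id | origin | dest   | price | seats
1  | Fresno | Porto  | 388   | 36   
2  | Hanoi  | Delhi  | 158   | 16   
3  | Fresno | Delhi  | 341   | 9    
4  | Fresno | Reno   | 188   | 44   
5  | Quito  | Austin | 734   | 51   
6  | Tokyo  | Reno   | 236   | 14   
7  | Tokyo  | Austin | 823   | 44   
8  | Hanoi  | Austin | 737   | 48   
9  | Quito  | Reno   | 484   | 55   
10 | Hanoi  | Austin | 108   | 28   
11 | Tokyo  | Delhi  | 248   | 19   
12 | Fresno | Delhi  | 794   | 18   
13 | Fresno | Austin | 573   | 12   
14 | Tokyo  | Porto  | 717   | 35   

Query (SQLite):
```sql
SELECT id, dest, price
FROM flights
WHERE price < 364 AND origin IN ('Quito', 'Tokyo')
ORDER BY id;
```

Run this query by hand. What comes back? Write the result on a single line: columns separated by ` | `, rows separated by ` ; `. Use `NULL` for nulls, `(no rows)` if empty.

6 | Reno | 236 ; 11 | Delhi | 248

price < 364: ids {2, 3, 4, 6, 10, 11}
origin IN ('Quito', 'Tokyo'): ids {5, 6, 7, 9, 11, 14}
Combine with AND.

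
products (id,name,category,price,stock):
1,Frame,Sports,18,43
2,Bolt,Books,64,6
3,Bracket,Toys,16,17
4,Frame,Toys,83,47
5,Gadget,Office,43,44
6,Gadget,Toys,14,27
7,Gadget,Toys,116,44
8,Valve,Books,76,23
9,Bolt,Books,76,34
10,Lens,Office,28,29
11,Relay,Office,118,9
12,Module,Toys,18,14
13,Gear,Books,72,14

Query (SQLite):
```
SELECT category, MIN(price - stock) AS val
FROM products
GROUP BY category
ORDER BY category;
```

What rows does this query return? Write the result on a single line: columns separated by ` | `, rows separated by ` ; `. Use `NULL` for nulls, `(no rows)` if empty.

Books | 42 ; Office | -1 ; Sports | -25 ; Toys | -13

For each row compute price - stock.
Group by category; take MIN of the expression per group.
  Books: ids {2, 8, 9, 13} → MIN(price - stock)=42
  Office: ids {5, 10, 11} → MIN(price - stock)=-1
  Sports: ids {1} → MIN(price - stock)=-25
  Toys: ids {3, 4, 6, 7, 12} → MIN(price - stock)=-13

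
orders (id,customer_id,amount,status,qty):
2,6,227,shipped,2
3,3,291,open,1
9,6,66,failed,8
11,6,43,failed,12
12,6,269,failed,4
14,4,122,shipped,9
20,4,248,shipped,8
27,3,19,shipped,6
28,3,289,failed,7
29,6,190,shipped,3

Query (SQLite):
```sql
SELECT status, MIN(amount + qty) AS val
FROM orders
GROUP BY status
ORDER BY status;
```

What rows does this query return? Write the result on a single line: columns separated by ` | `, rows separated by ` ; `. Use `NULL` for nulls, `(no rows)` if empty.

failed | 55 ; open | 292 ; shipped | 25

For each row compute amount + qty.
Group by status; take MIN of the expression per group.
  failed: ids {9, 11, 12, 28} → MIN(amount + qty)=55
  open: ids {3} → MIN(amount + qty)=292
  shipped: ids {2, 14, 20, 27, 29} → MIN(amount + qty)=25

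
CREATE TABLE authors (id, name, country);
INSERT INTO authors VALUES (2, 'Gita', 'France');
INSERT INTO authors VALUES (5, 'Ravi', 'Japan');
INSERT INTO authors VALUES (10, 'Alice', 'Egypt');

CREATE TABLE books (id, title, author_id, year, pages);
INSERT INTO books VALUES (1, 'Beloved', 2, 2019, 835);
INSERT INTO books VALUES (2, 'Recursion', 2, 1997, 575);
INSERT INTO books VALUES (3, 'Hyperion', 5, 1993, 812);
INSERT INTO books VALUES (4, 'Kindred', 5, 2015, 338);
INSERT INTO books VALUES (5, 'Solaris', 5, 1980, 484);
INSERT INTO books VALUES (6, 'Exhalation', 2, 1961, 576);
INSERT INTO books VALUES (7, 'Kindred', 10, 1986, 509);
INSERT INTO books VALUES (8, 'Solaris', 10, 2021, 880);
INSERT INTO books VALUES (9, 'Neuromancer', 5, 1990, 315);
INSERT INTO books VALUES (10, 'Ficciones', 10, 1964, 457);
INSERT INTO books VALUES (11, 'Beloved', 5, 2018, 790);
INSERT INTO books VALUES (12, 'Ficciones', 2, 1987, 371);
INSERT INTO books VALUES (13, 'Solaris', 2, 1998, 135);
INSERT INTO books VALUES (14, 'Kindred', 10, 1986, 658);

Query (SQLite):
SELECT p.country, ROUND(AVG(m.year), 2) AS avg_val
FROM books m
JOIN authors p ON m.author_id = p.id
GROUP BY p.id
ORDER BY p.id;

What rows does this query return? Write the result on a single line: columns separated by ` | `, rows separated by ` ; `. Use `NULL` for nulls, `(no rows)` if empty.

France | 1992.4 ; Japan | 1999.2 ; Egypt | 1989.25

Join each books row to its authors via author_id.
Group joined rows by authors.id; compute ROUND(AVG(m.year), 2) per group.
  2: ids {1, 2, 6, 12, 13} → ROUND(AVG(m.year), 2)=1992.4
  5: ids {3, 4, 5, 9, 11} → ROUND(AVG(m.year), 2)=1999.2
  10: ids {7, 8, 10, 14} → ROUND(AVG(m.year), 2)=1989.25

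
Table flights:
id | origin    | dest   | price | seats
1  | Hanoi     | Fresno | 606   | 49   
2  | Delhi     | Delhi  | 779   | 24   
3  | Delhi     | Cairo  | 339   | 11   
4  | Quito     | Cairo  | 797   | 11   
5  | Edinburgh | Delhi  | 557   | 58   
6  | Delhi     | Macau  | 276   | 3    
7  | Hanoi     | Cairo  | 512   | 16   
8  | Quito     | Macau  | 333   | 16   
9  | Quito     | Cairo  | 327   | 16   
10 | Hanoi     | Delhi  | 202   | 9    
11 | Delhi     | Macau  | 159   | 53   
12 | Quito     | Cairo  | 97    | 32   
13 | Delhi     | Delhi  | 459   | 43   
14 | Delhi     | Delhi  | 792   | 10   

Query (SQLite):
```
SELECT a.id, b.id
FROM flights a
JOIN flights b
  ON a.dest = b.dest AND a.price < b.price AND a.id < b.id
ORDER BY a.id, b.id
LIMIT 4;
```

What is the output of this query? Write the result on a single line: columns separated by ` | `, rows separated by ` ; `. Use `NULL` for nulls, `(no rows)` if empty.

2 | 14 ; 3 | 4 ; 3 | 7 ; 5 | 14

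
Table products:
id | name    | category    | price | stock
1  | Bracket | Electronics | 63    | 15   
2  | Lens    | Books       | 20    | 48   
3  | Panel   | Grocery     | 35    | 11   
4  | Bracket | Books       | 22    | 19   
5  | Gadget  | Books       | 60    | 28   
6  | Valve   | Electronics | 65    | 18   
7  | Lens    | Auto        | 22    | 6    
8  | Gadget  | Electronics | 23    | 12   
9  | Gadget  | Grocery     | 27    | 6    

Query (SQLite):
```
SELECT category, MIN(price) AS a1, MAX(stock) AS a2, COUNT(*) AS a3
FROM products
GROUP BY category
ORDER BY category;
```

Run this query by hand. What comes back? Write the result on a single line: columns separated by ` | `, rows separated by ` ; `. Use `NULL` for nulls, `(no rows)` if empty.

Auto | 22 | 6 | 1 ; Books | 20 | 48 | 3 ; Electronics | 23 | 18 | 3 ; Grocery | 27 | 11 | 2

Group products by category.
Per group compute: MIN(price), MAX(stock), COUNT(*).
  Auto: ids {7} → MIN(price)=22, MAX(stock)=6, COUNT(*)=1
  Books: ids {2, 4, 5} → MIN(price)=20, MAX(stock)=48, COUNT(*)=3
  Electronics: ids {1, 6, 8} → MIN(price)=23, MAX(stock)=18, COUNT(*)=3
  Grocery: ids {3, 9} → MIN(price)=27, MAX(stock)=11, COUNT(*)=2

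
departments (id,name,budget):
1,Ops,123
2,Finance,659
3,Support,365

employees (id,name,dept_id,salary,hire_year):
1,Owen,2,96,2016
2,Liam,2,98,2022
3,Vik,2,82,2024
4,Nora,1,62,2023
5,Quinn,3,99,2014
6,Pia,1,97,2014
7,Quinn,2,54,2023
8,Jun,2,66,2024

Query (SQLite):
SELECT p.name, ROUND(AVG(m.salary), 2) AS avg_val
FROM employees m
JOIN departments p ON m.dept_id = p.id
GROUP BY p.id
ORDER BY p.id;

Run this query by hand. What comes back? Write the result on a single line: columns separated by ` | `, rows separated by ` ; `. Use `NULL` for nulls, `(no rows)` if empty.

Ops | 79.5 ; Finance | 79.2 ; Support | 99

Join each employees row to its departments via dept_id.
Group joined rows by departments.id; compute ROUND(AVG(m.salary), 2) per group.
  1: ids {4, 6} → ROUND(AVG(m.salary), 2)=79.5
  2: ids {1, 2, 3, 7, 8} → ROUND(AVG(m.salary), 2)=79.2
  3: ids {5} → ROUND(AVG(m.salary), 2)=99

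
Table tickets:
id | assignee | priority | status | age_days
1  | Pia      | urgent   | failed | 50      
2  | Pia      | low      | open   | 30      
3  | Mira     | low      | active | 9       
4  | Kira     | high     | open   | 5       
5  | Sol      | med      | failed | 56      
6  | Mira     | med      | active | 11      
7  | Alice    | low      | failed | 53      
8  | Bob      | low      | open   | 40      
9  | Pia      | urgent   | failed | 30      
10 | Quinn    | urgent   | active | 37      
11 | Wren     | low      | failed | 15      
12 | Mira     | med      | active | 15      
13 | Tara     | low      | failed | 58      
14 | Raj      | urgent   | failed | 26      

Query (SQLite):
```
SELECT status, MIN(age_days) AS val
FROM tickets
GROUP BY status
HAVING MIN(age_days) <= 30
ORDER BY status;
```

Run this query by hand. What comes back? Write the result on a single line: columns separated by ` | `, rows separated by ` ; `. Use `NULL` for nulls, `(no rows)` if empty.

active | 9 ; failed | 15 ; open | 5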